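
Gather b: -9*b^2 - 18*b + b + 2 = -9*b^2 - 17*b + 2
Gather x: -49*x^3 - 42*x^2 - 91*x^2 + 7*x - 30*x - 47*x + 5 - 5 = -49*x^3 - 133*x^2 - 70*x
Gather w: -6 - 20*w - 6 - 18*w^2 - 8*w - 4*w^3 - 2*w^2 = -4*w^3 - 20*w^2 - 28*w - 12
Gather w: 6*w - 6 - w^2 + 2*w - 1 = -w^2 + 8*w - 7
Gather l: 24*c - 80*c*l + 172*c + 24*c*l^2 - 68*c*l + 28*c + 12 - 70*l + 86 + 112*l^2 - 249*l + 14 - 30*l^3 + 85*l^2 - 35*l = 224*c - 30*l^3 + l^2*(24*c + 197) + l*(-148*c - 354) + 112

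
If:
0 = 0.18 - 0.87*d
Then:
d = 0.21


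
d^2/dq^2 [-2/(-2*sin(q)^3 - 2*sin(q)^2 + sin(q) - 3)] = 2*((sin(q) - 9*sin(3*q) - 8*cos(2*q))*(2*sin(q)^3 + 2*sin(q)^2 - sin(q) + 3)/2 + 2*(6*sin(q)^2 + 4*sin(q) - 1)^2*cos(q)^2)/(2*sin(q)^3 + 2*sin(q)^2 - sin(q) + 3)^3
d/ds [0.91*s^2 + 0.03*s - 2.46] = 1.82*s + 0.03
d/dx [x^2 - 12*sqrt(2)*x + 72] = 2*x - 12*sqrt(2)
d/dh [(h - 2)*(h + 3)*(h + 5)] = 3*h^2 + 12*h - 1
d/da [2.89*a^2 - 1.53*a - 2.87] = 5.78*a - 1.53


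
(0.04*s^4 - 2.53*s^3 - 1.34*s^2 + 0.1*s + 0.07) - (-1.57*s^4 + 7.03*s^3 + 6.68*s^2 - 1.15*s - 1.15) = 1.61*s^4 - 9.56*s^3 - 8.02*s^2 + 1.25*s + 1.22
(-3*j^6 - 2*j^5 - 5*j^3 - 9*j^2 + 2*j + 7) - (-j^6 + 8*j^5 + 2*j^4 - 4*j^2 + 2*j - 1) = -2*j^6 - 10*j^5 - 2*j^4 - 5*j^3 - 5*j^2 + 8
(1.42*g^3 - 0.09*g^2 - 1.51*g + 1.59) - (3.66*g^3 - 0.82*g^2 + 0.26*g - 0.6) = -2.24*g^3 + 0.73*g^2 - 1.77*g + 2.19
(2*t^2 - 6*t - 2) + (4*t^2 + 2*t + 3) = 6*t^2 - 4*t + 1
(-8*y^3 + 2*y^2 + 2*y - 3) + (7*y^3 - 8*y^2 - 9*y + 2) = -y^3 - 6*y^2 - 7*y - 1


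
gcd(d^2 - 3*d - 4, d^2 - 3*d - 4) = d^2 - 3*d - 4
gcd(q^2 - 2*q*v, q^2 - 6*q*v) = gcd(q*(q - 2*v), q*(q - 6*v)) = q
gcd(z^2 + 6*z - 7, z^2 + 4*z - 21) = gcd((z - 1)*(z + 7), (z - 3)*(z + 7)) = z + 7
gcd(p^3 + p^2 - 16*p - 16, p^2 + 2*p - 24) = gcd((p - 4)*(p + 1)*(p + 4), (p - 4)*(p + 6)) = p - 4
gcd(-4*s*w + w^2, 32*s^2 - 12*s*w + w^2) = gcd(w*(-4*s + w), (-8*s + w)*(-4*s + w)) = 4*s - w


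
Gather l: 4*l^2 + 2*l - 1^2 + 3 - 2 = 4*l^2 + 2*l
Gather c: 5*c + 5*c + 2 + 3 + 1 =10*c + 6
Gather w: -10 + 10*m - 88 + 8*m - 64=18*m - 162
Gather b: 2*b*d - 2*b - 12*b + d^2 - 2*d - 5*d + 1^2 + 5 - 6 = b*(2*d - 14) + d^2 - 7*d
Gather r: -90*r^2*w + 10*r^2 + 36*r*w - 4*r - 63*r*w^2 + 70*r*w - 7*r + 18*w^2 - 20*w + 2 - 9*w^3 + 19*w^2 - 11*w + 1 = r^2*(10 - 90*w) + r*(-63*w^2 + 106*w - 11) - 9*w^3 + 37*w^2 - 31*w + 3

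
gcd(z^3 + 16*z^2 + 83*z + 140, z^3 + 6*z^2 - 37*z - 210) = z^2 + 12*z + 35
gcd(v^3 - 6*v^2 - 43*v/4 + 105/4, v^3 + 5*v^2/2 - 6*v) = v - 3/2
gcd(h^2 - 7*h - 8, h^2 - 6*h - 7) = h + 1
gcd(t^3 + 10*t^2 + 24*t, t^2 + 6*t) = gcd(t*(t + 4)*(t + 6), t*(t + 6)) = t^2 + 6*t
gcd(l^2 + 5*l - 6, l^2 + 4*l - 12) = l + 6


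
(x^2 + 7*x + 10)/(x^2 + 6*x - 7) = (x^2 + 7*x + 10)/(x^2 + 6*x - 7)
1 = 1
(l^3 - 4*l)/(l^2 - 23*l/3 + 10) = 3*l*(l^2 - 4)/(3*l^2 - 23*l + 30)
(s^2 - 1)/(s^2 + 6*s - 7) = (s + 1)/(s + 7)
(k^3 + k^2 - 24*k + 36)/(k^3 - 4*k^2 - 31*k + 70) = (k^2 + 3*k - 18)/(k^2 - 2*k - 35)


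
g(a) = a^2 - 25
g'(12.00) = 24.00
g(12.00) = 119.00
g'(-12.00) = -24.00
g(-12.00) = 119.00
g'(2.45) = 4.90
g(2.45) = -19.00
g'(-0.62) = -1.24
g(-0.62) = -24.62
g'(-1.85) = -3.70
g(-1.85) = -21.58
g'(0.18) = 0.36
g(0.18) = -24.97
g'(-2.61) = -5.22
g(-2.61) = -18.19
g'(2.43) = 4.86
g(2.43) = -19.10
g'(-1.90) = -3.80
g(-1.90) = -21.39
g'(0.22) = 0.44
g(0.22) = -24.95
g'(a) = 2*a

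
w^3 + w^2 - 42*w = w*(w - 6)*(w + 7)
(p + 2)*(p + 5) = p^2 + 7*p + 10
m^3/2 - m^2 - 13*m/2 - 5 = (m/2 + 1/2)*(m - 5)*(m + 2)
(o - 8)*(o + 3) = o^2 - 5*o - 24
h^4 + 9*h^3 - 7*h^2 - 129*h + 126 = (h - 3)*(h - 1)*(h + 6)*(h + 7)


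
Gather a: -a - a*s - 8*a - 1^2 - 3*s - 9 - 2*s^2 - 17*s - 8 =a*(-s - 9) - 2*s^2 - 20*s - 18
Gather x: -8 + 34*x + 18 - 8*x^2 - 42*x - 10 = -8*x^2 - 8*x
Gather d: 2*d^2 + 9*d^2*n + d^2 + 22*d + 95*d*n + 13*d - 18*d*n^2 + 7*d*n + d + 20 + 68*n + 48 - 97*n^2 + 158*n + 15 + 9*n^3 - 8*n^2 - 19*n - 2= d^2*(9*n + 3) + d*(-18*n^2 + 102*n + 36) + 9*n^3 - 105*n^2 + 207*n + 81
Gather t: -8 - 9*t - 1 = -9*t - 9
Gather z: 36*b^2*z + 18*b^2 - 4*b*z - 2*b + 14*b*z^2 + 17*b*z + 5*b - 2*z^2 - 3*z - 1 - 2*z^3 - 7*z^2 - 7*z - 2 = 18*b^2 + 3*b - 2*z^3 + z^2*(14*b - 9) + z*(36*b^2 + 13*b - 10) - 3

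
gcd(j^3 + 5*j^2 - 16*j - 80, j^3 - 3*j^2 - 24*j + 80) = j^2 + j - 20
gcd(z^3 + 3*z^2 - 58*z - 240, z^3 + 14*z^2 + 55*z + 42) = z + 6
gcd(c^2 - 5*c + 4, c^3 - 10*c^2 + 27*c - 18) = c - 1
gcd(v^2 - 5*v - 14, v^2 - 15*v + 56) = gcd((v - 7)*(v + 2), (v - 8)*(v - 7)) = v - 7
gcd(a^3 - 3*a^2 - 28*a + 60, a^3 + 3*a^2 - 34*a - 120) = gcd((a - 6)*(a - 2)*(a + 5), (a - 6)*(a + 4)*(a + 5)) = a^2 - a - 30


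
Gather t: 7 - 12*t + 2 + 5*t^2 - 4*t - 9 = 5*t^2 - 16*t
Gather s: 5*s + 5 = 5*s + 5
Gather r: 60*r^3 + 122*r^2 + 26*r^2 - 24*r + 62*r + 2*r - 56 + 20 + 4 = 60*r^3 + 148*r^2 + 40*r - 32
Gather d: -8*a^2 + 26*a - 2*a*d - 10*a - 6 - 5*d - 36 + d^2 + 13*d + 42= -8*a^2 + 16*a + d^2 + d*(8 - 2*a)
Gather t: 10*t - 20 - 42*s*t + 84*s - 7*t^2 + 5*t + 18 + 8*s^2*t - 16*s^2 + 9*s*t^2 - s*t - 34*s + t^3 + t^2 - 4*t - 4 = -16*s^2 + 50*s + t^3 + t^2*(9*s - 6) + t*(8*s^2 - 43*s + 11) - 6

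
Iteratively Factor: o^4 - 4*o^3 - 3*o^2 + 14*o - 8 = (o - 4)*(o^3 - 3*o + 2) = (o - 4)*(o + 2)*(o^2 - 2*o + 1) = (o - 4)*(o - 1)*(o + 2)*(o - 1)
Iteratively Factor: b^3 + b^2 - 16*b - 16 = (b + 4)*(b^2 - 3*b - 4) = (b - 4)*(b + 4)*(b + 1)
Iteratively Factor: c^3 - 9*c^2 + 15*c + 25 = (c + 1)*(c^2 - 10*c + 25) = (c - 5)*(c + 1)*(c - 5)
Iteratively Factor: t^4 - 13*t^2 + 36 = (t - 2)*(t^3 + 2*t^2 - 9*t - 18) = (t - 2)*(t + 2)*(t^2 - 9) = (t - 2)*(t + 2)*(t + 3)*(t - 3)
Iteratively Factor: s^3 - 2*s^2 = (s)*(s^2 - 2*s) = s*(s - 2)*(s)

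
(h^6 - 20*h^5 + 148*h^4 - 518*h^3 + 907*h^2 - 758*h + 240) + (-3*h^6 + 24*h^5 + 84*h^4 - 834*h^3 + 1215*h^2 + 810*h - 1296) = -2*h^6 + 4*h^5 + 232*h^4 - 1352*h^3 + 2122*h^2 + 52*h - 1056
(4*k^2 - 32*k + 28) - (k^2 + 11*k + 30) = 3*k^2 - 43*k - 2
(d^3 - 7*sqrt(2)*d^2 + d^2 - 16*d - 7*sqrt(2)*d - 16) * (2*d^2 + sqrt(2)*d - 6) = 2*d^5 - 13*sqrt(2)*d^4 + 2*d^4 - 52*d^3 - 13*sqrt(2)*d^3 - 52*d^2 + 26*sqrt(2)*d^2 + 26*sqrt(2)*d + 96*d + 96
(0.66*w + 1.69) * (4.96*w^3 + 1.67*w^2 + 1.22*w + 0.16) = 3.2736*w^4 + 9.4846*w^3 + 3.6275*w^2 + 2.1674*w + 0.2704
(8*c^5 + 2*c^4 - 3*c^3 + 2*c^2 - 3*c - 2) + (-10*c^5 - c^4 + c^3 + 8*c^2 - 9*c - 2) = -2*c^5 + c^4 - 2*c^3 + 10*c^2 - 12*c - 4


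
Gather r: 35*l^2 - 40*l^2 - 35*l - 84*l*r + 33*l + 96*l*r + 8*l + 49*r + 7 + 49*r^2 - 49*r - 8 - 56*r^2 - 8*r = -5*l^2 + 6*l - 7*r^2 + r*(12*l - 8) - 1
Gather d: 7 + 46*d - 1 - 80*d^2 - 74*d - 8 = -80*d^2 - 28*d - 2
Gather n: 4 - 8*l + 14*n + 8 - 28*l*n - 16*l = -24*l + n*(14 - 28*l) + 12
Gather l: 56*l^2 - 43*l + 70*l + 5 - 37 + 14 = 56*l^2 + 27*l - 18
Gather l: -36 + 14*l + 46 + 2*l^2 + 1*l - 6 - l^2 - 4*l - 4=l^2 + 11*l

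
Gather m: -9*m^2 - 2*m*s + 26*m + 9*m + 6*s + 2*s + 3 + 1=-9*m^2 + m*(35 - 2*s) + 8*s + 4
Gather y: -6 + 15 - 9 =0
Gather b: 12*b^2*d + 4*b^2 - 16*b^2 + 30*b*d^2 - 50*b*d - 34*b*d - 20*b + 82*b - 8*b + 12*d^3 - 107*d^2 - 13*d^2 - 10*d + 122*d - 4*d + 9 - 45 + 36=b^2*(12*d - 12) + b*(30*d^2 - 84*d + 54) + 12*d^3 - 120*d^2 + 108*d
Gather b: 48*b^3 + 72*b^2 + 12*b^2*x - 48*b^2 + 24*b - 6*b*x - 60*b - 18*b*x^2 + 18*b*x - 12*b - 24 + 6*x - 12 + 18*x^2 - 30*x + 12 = 48*b^3 + b^2*(12*x + 24) + b*(-18*x^2 + 12*x - 48) + 18*x^2 - 24*x - 24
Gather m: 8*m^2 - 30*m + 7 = 8*m^2 - 30*m + 7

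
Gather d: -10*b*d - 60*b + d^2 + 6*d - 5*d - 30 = -60*b + d^2 + d*(1 - 10*b) - 30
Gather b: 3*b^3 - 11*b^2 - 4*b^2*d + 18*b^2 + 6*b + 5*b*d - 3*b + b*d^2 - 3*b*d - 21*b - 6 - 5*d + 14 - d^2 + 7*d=3*b^3 + b^2*(7 - 4*d) + b*(d^2 + 2*d - 18) - d^2 + 2*d + 8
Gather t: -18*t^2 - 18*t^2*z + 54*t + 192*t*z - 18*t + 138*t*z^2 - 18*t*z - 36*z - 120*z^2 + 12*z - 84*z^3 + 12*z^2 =t^2*(-18*z - 18) + t*(138*z^2 + 174*z + 36) - 84*z^3 - 108*z^2 - 24*z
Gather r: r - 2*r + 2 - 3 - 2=-r - 3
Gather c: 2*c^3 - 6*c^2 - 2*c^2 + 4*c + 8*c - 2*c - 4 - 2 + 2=2*c^3 - 8*c^2 + 10*c - 4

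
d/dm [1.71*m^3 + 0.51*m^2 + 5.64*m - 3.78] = 5.13*m^2 + 1.02*m + 5.64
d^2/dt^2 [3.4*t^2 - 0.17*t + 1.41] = 6.80000000000000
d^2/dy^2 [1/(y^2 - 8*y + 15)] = 2*(-y^2 + 8*y + 4*(y - 4)^2 - 15)/(y^2 - 8*y + 15)^3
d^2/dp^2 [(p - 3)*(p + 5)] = 2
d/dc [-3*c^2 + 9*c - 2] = 9 - 6*c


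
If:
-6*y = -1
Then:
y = 1/6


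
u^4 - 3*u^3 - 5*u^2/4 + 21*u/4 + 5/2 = (u - 5/2)*(u - 2)*(u + 1/2)*(u + 1)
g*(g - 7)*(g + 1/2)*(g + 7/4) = g^4 - 19*g^3/4 - 119*g^2/8 - 49*g/8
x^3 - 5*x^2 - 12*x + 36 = (x - 6)*(x - 2)*(x + 3)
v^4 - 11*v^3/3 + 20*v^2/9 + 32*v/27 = v*(v - 8/3)*(v - 4/3)*(v + 1/3)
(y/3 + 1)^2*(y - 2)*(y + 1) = y^4/9 + 5*y^3/9 + y^2/9 - 7*y/3 - 2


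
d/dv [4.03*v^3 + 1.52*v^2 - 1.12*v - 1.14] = 12.09*v^2 + 3.04*v - 1.12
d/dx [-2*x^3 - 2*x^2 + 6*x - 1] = -6*x^2 - 4*x + 6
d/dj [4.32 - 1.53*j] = -1.53000000000000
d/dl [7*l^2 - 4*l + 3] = 14*l - 4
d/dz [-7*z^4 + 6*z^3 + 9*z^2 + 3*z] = -28*z^3 + 18*z^2 + 18*z + 3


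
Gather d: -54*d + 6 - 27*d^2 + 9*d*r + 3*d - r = -27*d^2 + d*(9*r - 51) - r + 6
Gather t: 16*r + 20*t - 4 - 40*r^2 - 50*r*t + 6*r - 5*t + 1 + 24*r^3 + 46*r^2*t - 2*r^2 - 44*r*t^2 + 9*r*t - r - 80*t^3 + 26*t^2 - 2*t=24*r^3 - 42*r^2 + 21*r - 80*t^3 + t^2*(26 - 44*r) + t*(46*r^2 - 41*r + 13) - 3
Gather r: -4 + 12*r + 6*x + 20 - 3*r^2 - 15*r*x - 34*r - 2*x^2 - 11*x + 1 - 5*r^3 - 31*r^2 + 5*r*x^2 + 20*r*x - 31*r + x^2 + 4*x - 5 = -5*r^3 - 34*r^2 + r*(5*x^2 + 5*x - 53) - x^2 - x + 12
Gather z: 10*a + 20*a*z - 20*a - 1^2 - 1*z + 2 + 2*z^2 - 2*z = -10*a + 2*z^2 + z*(20*a - 3) + 1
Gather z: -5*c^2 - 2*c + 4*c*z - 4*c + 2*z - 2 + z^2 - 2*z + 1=-5*c^2 + 4*c*z - 6*c + z^2 - 1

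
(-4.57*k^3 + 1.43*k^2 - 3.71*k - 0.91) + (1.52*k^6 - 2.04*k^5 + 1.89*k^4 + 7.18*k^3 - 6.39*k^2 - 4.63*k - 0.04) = 1.52*k^6 - 2.04*k^5 + 1.89*k^4 + 2.61*k^3 - 4.96*k^2 - 8.34*k - 0.95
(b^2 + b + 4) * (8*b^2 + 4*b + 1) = 8*b^4 + 12*b^3 + 37*b^2 + 17*b + 4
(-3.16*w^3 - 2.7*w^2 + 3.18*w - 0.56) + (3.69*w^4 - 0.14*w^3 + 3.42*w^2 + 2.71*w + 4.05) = 3.69*w^4 - 3.3*w^3 + 0.72*w^2 + 5.89*w + 3.49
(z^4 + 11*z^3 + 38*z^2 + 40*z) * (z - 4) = z^5 + 7*z^4 - 6*z^3 - 112*z^2 - 160*z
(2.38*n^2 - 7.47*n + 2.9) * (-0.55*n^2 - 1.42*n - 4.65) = -1.309*n^4 + 0.728900000000001*n^3 - 2.0546*n^2 + 30.6175*n - 13.485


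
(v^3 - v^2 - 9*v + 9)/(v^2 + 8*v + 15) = (v^2 - 4*v + 3)/(v + 5)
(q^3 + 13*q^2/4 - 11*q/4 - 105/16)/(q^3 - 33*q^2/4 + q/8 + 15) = (q + 7/2)/(q - 8)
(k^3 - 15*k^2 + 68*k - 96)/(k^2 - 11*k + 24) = k - 4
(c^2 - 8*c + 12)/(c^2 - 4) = (c - 6)/(c + 2)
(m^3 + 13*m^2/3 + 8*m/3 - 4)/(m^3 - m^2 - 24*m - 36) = (m - 2/3)/(m - 6)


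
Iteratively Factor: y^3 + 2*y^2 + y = (y)*(y^2 + 2*y + 1) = y*(y + 1)*(y + 1)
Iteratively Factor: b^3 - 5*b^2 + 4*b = (b - 1)*(b^2 - 4*b) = (b - 4)*(b - 1)*(b)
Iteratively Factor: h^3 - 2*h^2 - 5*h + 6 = (h - 1)*(h^2 - h - 6) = (h - 1)*(h + 2)*(h - 3)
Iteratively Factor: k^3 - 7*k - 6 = (k - 3)*(k^2 + 3*k + 2) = (k - 3)*(k + 2)*(k + 1)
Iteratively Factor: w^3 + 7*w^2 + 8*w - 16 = (w + 4)*(w^2 + 3*w - 4) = (w + 4)^2*(w - 1)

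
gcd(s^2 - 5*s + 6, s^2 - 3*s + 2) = s - 2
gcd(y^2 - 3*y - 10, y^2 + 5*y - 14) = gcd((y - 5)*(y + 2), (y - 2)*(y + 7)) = 1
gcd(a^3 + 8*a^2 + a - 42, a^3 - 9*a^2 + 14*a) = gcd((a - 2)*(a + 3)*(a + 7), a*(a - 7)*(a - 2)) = a - 2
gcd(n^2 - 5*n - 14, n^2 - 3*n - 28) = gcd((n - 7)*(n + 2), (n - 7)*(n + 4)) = n - 7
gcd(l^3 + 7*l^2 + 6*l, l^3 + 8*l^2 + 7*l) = l^2 + l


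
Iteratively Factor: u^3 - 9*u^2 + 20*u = (u - 4)*(u^2 - 5*u) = (u - 5)*(u - 4)*(u)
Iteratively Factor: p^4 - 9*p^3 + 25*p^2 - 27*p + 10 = (p - 1)*(p^3 - 8*p^2 + 17*p - 10) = (p - 1)^2*(p^2 - 7*p + 10) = (p - 5)*(p - 1)^2*(p - 2)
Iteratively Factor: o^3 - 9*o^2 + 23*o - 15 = (o - 1)*(o^2 - 8*o + 15) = (o - 3)*(o - 1)*(o - 5)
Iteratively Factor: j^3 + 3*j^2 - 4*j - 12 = (j + 3)*(j^2 - 4) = (j - 2)*(j + 3)*(j + 2)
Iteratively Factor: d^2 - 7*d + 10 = (d - 2)*(d - 5)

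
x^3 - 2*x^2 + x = x*(x - 1)^2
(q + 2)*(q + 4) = q^2 + 6*q + 8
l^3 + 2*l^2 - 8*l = l*(l - 2)*(l + 4)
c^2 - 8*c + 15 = (c - 5)*(c - 3)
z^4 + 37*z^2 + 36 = (z - 6*I)*(z - I)*(z + I)*(z + 6*I)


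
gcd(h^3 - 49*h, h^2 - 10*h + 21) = h - 7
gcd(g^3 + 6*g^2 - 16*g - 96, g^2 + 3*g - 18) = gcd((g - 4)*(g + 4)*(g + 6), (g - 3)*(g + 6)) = g + 6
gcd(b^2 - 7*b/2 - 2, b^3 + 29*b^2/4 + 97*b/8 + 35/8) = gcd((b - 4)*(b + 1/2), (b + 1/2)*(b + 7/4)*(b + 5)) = b + 1/2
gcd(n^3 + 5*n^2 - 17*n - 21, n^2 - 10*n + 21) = n - 3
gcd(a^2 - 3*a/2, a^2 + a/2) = a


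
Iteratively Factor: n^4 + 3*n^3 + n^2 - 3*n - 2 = (n - 1)*(n^3 + 4*n^2 + 5*n + 2) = (n - 1)*(n + 1)*(n^2 + 3*n + 2) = (n - 1)*(n + 1)^2*(n + 2)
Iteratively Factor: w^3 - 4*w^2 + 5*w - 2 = (w - 2)*(w^2 - 2*w + 1) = (w - 2)*(w - 1)*(w - 1)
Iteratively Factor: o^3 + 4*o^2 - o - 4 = (o - 1)*(o^2 + 5*o + 4) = (o - 1)*(o + 4)*(o + 1)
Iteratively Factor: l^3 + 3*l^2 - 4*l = (l - 1)*(l^2 + 4*l) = (l - 1)*(l + 4)*(l)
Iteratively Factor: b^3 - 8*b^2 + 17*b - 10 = (b - 2)*(b^2 - 6*b + 5) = (b - 5)*(b - 2)*(b - 1)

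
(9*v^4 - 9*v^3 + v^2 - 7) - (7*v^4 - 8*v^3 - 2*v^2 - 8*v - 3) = 2*v^4 - v^3 + 3*v^2 + 8*v - 4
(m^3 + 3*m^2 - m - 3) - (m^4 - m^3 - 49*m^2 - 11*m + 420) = -m^4 + 2*m^3 + 52*m^2 + 10*m - 423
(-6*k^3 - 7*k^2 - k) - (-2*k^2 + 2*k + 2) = -6*k^3 - 5*k^2 - 3*k - 2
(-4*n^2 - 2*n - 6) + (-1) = -4*n^2 - 2*n - 7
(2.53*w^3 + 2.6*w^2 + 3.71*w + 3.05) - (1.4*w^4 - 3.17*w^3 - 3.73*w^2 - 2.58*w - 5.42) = -1.4*w^4 + 5.7*w^3 + 6.33*w^2 + 6.29*w + 8.47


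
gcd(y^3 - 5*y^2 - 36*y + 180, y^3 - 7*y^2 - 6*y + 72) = y - 6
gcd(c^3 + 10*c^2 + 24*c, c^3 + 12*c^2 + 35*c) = c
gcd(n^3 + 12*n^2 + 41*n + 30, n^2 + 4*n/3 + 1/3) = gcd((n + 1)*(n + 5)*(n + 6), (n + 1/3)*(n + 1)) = n + 1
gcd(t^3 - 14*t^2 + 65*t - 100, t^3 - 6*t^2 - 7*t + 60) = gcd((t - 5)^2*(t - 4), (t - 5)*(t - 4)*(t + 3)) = t^2 - 9*t + 20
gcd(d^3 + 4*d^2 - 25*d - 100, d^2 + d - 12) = d + 4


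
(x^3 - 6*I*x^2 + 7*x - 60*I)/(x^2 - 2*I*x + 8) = (x^2 - 2*I*x + 15)/(x + 2*I)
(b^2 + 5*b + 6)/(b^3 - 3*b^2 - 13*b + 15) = (b + 2)/(b^2 - 6*b + 5)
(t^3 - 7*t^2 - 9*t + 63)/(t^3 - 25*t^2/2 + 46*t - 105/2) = 2*(t + 3)/(2*t - 5)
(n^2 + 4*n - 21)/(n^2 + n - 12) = (n + 7)/(n + 4)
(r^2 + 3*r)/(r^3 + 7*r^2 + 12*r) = 1/(r + 4)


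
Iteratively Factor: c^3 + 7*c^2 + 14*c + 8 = (c + 2)*(c^2 + 5*c + 4) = (c + 2)*(c + 4)*(c + 1)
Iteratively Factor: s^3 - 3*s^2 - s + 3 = (s - 3)*(s^2 - 1) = (s - 3)*(s + 1)*(s - 1)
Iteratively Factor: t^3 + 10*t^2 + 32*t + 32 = (t + 4)*(t^2 + 6*t + 8) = (t + 2)*(t + 4)*(t + 4)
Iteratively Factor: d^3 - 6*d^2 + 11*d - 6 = (d - 3)*(d^2 - 3*d + 2) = (d - 3)*(d - 1)*(d - 2)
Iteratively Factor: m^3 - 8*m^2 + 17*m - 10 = (m - 5)*(m^2 - 3*m + 2) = (m - 5)*(m - 1)*(m - 2)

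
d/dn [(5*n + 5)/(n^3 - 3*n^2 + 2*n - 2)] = 10*(-n^3 + 3*n - 2)/(n^6 - 6*n^5 + 13*n^4 - 16*n^3 + 16*n^2 - 8*n + 4)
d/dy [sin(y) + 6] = cos(y)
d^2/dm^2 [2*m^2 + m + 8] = 4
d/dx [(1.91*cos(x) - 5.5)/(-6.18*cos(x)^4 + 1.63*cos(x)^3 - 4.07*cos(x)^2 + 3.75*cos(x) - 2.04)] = (-35.4114*cos(x)^4 + 142.1866*cos(x)^3 - 34.6687*cos(x)^2 + 44.77*cos(x) - 16.7286)*sin(x)/(38.1924*cos(x)^8 - 20.1468*cos(x)^7 + 52.9621*cos(x)^6 - 59.6182*cos(x)^5 + 54.0043*cos(x)^4 - 37.1754*cos(x)^3 + 30.6681*cos(x)^2 - 15.3*cos(x) + 4.1616)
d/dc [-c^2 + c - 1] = 1 - 2*c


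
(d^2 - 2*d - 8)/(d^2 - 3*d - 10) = (d - 4)/(d - 5)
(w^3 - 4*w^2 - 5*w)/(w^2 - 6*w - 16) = w*(-w^2 + 4*w + 5)/(-w^2 + 6*w + 16)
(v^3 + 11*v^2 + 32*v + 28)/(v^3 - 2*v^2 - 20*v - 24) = (v + 7)/(v - 6)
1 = 1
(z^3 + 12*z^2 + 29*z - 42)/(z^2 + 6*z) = z + 6 - 7/z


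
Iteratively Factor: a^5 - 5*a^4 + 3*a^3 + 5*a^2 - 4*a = (a)*(a^4 - 5*a^3 + 3*a^2 + 5*a - 4) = a*(a - 1)*(a^3 - 4*a^2 - a + 4) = a*(a - 4)*(a - 1)*(a^2 - 1) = a*(a - 4)*(a - 1)^2*(a + 1)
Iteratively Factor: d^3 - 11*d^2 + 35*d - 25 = (d - 5)*(d^2 - 6*d + 5) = (d - 5)^2*(d - 1)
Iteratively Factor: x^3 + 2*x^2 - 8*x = (x - 2)*(x^2 + 4*x) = x*(x - 2)*(x + 4)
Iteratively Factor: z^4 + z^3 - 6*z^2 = (z + 3)*(z^3 - 2*z^2) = (z - 2)*(z + 3)*(z^2) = z*(z - 2)*(z + 3)*(z)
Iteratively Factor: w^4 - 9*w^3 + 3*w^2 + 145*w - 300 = (w + 4)*(w^3 - 13*w^2 + 55*w - 75) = (w - 3)*(w + 4)*(w^2 - 10*w + 25) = (w - 5)*(w - 3)*(w + 4)*(w - 5)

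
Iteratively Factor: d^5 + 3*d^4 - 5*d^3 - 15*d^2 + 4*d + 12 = (d + 3)*(d^4 - 5*d^2 + 4) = (d - 2)*(d + 3)*(d^3 + 2*d^2 - d - 2) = (d - 2)*(d + 2)*(d + 3)*(d^2 - 1) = (d - 2)*(d - 1)*(d + 2)*(d + 3)*(d + 1)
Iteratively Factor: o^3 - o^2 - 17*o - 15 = (o - 5)*(o^2 + 4*o + 3) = (o - 5)*(o + 1)*(o + 3)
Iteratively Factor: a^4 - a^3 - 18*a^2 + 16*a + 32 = (a - 4)*(a^3 + 3*a^2 - 6*a - 8) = (a - 4)*(a - 2)*(a^2 + 5*a + 4) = (a - 4)*(a - 2)*(a + 1)*(a + 4)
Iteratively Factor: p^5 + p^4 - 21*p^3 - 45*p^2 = (p - 5)*(p^4 + 6*p^3 + 9*p^2) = (p - 5)*(p + 3)*(p^3 + 3*p^2) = p*(p - 5)*(p + 3)*(p^2 + 3*p) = p^2*(p - 5)*(p + 3)*(p + 3)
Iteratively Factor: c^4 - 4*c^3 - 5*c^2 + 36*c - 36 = (c + 3)*(c^3 - 7*c^2 + 16*c - 12) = (c - 3)*(c + 3)*(c^2 - 4*c + 4) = (c - 3)*(c - 2)*(c + 3)*(c - 2)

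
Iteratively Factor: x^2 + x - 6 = (x - 2)*(x + 3)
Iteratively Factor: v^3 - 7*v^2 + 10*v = (v - 5)*(v^2 - 2*v) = v*(v - 5)*(v - 2)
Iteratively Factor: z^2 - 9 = (z + 3)*(z - 3)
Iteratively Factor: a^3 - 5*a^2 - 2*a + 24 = (a - 4)*(a^2 - a - 6) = (a - 4)*(a - 3)*(a + 2)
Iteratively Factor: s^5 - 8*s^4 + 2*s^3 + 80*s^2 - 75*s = (s - 1)*(s^4 - 7*s^3 - 5*s^2 + 75*s) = (s - 1)*(s + 3)*(s^3 - 10*s^2 + 25*s) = s*(s - 1)*(s + 3)*(s^2 - 10*s + 25) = s*(s - 5)*(s - 1)*(s + 3)*(s - 5)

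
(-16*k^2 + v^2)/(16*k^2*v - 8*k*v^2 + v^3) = (4*k + v)/(v*(-4*k + v))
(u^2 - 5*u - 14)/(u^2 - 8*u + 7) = (u + 2)/(u - 1)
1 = 1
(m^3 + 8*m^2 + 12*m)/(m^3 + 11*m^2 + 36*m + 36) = m/(m + 3)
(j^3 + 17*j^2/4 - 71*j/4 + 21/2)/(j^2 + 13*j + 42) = (4*j^2 - 11*j + 6)/(4*(j + 6))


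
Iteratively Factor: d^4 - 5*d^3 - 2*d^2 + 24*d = (d - 3)*(d^3 - 2*d^2 - 8*d) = d*(d - 3)*(d^2 - 2*d - 8) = d*(d - 3)*(d + 2)*(d - 4)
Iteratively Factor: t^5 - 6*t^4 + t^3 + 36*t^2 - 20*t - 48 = (t - 4)*(t^4 - 2*t^3 - 7*t^2 + 8*t + 12) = (t - 4)*(t + 2)*(t^3 - 4*t^2 + t + 6) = (t - 4)*(t - 3)*(t + 2)*(t^2 - t - 2) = (t - 4)*(t - 3)*(t + 1)*(t + 2)*(t - 2)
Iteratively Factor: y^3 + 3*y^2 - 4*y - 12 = (y + 3)*(y^2 - 4) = (y + 2)*(y + 3)*(y - 2)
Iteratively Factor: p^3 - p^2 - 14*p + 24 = (p + 4)*(p^2 - 5*p + 6) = (p - 2)*(p + 4)*(p - 3)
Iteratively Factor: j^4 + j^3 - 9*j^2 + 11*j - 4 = (j + 4)*(j^3 - 3*j^2 + 3*j - 1) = (j - 1)*(j + 4)*(j^2 - 2*j + 1) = (j - 1)^2*(j + 4)*(j - 1)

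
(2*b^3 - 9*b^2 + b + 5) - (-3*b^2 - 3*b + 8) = 2*b^3 - 6*b^2 + 4*b - 3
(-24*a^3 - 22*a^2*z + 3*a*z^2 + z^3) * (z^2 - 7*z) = -24*a^3*z^2 + 168*a^3*z - 22*a^2*z^3 + 154*a^2*z^2 + 3*a*z^4 - 21*a*z^3 + z^5 - 7*z^4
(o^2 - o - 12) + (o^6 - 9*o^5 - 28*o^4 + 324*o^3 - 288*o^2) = o^6 - 9*o^5 - 28*o^4 + 324*o^3 - 287*o^2 - o - 12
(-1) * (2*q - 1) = 1 - 2*q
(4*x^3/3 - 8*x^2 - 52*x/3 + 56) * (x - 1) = 4*x^4/3 - 28*x^3/3 - 28*x^2/3 + 220*x/3 - 56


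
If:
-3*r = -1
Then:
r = 1/3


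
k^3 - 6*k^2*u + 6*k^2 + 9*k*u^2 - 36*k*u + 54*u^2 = (k + 6)*(k - 3*u)^2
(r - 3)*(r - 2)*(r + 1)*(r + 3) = r^4 - r^3 - 11*r^2 + 9*r + 18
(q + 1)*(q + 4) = q^2 + 5*q + 4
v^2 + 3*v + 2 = (v + 1)*(v + 2)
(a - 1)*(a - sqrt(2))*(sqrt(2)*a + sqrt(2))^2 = 2*a^4 - 2*sqrt(2)*a^3 + 2*a^3 - 2*sqrt(2)*a^2 - 2*a^2 - 2*a + 2*sqrt(2)*a + 2*sqrt(2)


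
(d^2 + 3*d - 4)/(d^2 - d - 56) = (-d^2 - 3*d + 4)/(-d^2 + d + 56)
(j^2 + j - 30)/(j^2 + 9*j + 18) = (j - 5)/(j + 3)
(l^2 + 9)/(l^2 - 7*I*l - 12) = (l + 3*I)/(l - 4*I)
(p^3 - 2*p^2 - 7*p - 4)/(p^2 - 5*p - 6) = (p^2 - 3*p - 4)/(p - 6)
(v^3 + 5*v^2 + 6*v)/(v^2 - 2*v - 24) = v*(v^2 + 5*v + 6)/(v^2 - 2*v - 24)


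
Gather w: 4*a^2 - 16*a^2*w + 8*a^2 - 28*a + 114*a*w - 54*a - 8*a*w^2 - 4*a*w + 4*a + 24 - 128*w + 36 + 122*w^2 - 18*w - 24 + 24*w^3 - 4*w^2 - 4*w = 12*a^2 - 78*a + 24*w^3 + w^2*(118 - 8*a) + w*(-16*a^2 + 110*a - 150) + 36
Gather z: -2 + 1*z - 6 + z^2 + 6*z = z^2 + 7*z - 8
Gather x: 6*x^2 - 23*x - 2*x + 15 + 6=6*x^2 - 25*x + 21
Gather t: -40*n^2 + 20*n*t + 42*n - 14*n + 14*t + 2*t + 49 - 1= -40*n^2 + 28*n + t*(20*n + 16) + 48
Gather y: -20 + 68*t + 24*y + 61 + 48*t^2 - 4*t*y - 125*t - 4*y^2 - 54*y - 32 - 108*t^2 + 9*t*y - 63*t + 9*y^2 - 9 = -60*t^2 - 120*t + 5*y^2 + y*(5*t - 30)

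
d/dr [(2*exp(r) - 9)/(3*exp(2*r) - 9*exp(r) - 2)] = (-6*exp(2*r) + 54*exp(r) - 85)*exp(r)/(9*exp(4*r) - 54*exp(3*r) + 69*exp(2*r) + 36*exp(r) + 4)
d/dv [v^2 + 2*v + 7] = 2*v + 2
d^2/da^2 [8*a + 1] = 0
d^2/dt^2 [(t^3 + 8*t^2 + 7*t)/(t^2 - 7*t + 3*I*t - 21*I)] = (t^3*(206 - 90*I) + t^2*(378 + 1890*I) + t*(-2646 + 882*I) - 7938 - 2058*I)/(t^6 + t^5*(-21 + 9*I) + t^4*(120 - 189*I) + t^3*(224 + 1296*I) + t^2*(-3969 - 2520*I) + t*(9261 - 3969*I) + 9261*I)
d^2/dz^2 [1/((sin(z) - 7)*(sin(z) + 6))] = (-4*sin(z)^4 + 3*sin(z)^3 - 163*sin(z)^2 + 36*sin(z) + 86)/((sin(z) - 7)^3*(sin(z) + 6)^3)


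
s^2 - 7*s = s*(s - 7)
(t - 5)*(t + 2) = t^2 - 3*t - 10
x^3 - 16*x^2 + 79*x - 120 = (x - 8)*(x - 5)*(x - 3)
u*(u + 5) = u^2 + 5*u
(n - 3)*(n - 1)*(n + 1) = n^3 - 3*n^2 - n + 3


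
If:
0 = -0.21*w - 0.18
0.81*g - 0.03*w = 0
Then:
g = -0.03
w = -0.86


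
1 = 1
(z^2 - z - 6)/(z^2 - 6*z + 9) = (z + 2)/(z - 3)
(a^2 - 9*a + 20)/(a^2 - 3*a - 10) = (a - 4)/(a + 2)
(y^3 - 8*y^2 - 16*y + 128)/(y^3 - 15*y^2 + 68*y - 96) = (y + 4)/(y - 3)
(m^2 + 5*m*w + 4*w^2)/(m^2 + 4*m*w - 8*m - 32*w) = (m + w)/(m - 8)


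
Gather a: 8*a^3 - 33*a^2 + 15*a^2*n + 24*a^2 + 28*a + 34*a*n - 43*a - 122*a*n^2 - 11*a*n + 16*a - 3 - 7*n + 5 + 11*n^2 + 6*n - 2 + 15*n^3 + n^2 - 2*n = 8*a^3 + a^2*(15*n - 9) + a*(-122*n^2 + 23*n + 1) + 15*n^3 + 12*n^2 - 3*n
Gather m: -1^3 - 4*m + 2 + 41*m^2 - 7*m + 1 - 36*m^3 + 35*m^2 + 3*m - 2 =-36*m^3 + 76*m^2 - 8*m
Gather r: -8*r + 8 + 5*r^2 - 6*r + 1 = 5*r^2 - 14*r + 9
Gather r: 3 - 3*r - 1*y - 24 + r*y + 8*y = r*(y - 3) + 7*y - 21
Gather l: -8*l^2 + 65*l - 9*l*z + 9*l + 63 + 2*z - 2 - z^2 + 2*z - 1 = -8*l^2 + l*(74 - 9*z) - z^2 + 4*z + 60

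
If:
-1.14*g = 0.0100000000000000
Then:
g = -0.01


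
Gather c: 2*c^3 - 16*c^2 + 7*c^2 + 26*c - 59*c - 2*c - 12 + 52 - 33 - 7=2*c^3 - 9*c^2 - 35*c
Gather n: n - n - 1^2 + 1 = 0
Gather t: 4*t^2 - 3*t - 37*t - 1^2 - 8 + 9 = 4*t^2 - 40*t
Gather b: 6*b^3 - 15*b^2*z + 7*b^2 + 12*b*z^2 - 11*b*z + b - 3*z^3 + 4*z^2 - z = 6*b^3 + b^2*(7 - 15*z) + b*(12*z^2 - 11*z + 1) - 3*z^3 + 4*z^2 - z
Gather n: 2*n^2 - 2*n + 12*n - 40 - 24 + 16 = 2*n^2 + 10*n - 48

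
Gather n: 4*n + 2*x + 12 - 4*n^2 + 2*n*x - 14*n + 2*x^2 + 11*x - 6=-4*n^2 + n*(2*x - 10) + 2*x^2 + 13*x + 6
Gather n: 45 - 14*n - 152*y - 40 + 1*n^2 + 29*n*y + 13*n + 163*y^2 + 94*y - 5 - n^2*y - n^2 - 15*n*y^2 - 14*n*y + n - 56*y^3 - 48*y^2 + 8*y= -n^2*y + n*(-15*y^2 + 15*y) - 56*y^3 + 115*y^2 - 50*y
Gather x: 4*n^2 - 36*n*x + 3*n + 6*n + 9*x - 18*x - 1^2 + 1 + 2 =4*n^2 + 9*n + x*(-36*n - 9) + 2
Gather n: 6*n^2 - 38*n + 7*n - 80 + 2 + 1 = 6*n^2 - 31*n - 77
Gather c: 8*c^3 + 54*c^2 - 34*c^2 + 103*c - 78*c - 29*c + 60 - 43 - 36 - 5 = 8*c^3 + 20*c^2 - 4*c - 24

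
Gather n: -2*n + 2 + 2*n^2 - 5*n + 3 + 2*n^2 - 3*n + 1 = 4*n^2 - 10*n + 6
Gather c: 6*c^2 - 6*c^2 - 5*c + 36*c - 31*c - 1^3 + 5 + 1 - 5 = 0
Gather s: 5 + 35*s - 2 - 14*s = 21*s + 3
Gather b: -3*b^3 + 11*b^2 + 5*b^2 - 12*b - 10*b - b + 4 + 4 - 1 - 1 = -3*b^3 + 16*b^2 - 23*b + 6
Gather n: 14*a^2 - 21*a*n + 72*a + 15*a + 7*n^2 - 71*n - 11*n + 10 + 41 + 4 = 14*a^2 + 87*a + 7*n^2 + n*(-21*a - 82) + 55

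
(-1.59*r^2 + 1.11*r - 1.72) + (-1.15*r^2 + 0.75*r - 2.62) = -2.74*r^2 + 1.86*r - 4.34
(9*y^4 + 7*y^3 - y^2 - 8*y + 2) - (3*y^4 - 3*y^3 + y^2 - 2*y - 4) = 6*y^4 + 10*y^3 - 2*y^2 - 6*y + 6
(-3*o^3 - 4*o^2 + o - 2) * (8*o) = -24*o^4 - 32*o^3 + 8*o^2 - 16*o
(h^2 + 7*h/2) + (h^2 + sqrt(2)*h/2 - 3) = 2*h^2 + sqrt(2)*h/2 + 7*h/2 - 3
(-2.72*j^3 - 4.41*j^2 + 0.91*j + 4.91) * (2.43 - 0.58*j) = 1.5776*j^4 - 4.0518*j^3 - 11.2441*j^2 - 0.6365*j + 11.9313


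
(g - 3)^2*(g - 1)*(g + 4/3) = g^4 - 17*g^3/3 + 17*g^2/3 + 11*g - 12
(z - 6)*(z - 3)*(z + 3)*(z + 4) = z^4 - 2*z^3 - 33*z^2 + 18*z + 216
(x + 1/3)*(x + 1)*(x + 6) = x^3 + 22*x^2/3 + 25*x/3 + 2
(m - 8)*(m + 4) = m^2 - 4*m - 32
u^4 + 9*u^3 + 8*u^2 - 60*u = u*(u - 2)*(u + 5)*(u + 6)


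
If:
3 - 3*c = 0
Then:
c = 1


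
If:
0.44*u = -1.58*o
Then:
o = -0.278481012658228*u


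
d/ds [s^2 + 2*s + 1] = 2*s + 2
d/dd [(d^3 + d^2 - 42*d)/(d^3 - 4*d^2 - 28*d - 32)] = (-5*d^3 + 38*d^2 - 368*d + 672)/(d^5 - 10*d^4 - 20*d^3 + 200*d^2 + 640*d + 512)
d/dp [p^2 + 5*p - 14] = 2*p + 5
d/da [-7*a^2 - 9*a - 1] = -14*a - 9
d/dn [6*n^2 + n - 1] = 12*n + 1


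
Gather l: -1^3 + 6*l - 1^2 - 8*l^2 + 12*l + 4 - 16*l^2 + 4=-24*l^2 + 18*l + 6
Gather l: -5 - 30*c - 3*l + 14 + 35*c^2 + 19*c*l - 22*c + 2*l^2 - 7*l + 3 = 35*c^2 - 52*c + 2*l^2 + l*(19*c - 10) + 12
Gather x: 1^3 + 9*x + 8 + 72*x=81*x + 9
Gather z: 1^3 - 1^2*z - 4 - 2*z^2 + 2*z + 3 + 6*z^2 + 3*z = 4*z^2 + 4*z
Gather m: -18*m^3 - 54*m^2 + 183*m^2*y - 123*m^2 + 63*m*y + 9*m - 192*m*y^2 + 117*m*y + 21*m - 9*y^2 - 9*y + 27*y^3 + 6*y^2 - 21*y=-18*m^3 + m^2*(183*y - 177) + m*(-192*y^2 + 180*y + 30) + 27*y^3 - 3*y^2 - 30*y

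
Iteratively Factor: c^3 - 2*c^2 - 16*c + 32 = (c - 2)*(c^2 - 16) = (c - 2)*(c + 4)*(c - 4)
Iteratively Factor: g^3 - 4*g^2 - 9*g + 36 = (g + 3)*(g^2 - 7*g + 12) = (g - 3)*(g + 3)*(g - 4)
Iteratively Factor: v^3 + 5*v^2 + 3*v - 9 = (v + 3)*(v^2 + 2*v - 3) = (v - 1)*(v + 3)*(v + 3)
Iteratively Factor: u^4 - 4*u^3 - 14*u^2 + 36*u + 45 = (u - 5)*(u^3 + u^2 - 9*u - 9) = (u - 5)*(u + 3)*(u^2 - 2*u - 3) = (u - 5)*(u - 3)*(u + 3)*(u + 1)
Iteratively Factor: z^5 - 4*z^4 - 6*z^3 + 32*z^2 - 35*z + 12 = (z - 4)*(z^4 - 6*z^2 + 8*z - 3) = (z - 4)*(z - 1)*(z^3 + z^2 - 5*z + 3) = (z - 4)*(z - 1)^2*(z^2 + 2*z - 3) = (z - 4)*(z - 1)^2*(z + 3)*(z - 1)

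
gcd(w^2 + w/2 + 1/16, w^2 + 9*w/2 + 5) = 1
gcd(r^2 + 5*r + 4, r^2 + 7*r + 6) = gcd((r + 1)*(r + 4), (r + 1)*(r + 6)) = r + 1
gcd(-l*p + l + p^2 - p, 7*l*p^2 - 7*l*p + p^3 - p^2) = p - 1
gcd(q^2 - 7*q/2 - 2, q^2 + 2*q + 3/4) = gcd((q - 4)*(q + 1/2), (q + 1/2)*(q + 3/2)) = q + 1/2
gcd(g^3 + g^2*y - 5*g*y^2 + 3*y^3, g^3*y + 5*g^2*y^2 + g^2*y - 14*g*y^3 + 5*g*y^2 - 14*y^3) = 1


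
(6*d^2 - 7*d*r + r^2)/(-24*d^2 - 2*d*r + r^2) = (-d + r)/(4*d + r)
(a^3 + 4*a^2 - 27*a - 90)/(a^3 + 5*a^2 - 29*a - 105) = (a + 6)/(a + 7)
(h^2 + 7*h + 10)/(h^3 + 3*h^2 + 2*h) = (h + 5)/(h*(h + 1))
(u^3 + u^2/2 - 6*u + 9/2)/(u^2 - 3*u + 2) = (2*u^2 + 3*u - 9)/(2*(u - 2))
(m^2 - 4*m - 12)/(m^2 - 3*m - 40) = (-m^2 + 4*m + 12)/(-m^2 + 3*m + 40)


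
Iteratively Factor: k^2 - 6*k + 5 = (k - 5)*(k - 1)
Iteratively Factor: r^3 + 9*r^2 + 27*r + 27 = (r + 3)*(r^2 + 6*r + 9) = (r + 3)^2*(r + 3)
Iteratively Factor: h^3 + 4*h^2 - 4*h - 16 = (h + 2)*(h^2 + 2*h - 8) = (h + 2)*(h + 4)*(h - 2)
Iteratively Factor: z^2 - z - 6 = (z - 3)*(z + 2)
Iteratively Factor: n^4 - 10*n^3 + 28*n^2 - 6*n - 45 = (n - 3)*(n^3 - 7*n^2 + 7*n + 15) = (n - 5)*(n - 3)*(n^2 - 2*n - 3) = (n - 5)*(n - 3)*(n + 1)*(n - 3)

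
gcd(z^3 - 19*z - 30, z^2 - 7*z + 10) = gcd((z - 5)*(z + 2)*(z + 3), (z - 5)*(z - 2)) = z - 5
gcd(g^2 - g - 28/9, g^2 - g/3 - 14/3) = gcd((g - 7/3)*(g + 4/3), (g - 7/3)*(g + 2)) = g - 7/3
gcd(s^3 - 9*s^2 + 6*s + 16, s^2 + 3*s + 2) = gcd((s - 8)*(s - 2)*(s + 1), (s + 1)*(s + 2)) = s + 1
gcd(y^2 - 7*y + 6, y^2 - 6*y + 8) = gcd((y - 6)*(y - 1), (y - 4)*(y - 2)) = 1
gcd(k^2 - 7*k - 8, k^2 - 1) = k + 1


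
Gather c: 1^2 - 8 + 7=0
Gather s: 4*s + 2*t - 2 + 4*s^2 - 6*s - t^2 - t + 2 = 4*s^2 - 2*s - t^2 + t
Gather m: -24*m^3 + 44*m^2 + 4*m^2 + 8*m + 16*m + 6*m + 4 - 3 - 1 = -24*m^3 + 48*m^2 + 30*m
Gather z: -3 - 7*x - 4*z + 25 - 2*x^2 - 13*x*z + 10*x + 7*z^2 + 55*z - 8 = -2*x^2 + 3*x + 7*z^2 + z*(51 - 13*x) + 14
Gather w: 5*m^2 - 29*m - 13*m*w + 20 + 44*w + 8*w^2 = 5*m^2 - 29*m + 8*w^2 + w*(44 - 13*m) + 20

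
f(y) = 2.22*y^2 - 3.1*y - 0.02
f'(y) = 4.44*y - 3.1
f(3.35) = 14.51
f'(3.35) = 11.77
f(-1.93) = 14.23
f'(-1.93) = -11.67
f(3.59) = 17.46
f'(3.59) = 12.84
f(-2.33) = 19.26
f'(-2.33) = -13.45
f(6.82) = 82.10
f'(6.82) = 27.18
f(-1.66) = 11.24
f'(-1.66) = -10.47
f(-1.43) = 8.95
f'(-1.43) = -9.45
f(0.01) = -0.05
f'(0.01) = -3.06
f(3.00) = 10.66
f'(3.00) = 10.22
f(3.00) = 10.66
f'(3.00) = 10.22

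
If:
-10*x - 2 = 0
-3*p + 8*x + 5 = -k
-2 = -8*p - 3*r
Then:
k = -9*r/8 - 53/20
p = 1/4 - 3*r/8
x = -1/5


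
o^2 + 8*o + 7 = (o + 1)*(o + 7)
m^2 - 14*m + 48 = (m - 8)*(m - 6)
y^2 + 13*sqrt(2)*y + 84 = (y + 6*sqrt(2))*(y + 7*sqrt(2))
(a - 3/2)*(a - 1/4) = a^2 - 7*a/4 + 3/8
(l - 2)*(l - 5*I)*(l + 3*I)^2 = l^4 - 2*l^3 + I*l^3 + 21*l^2 - 2*I*l^2 - 42*l + 45*I*l - 90*I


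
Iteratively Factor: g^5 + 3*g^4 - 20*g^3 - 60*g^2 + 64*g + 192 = (g + 2)*(g^4 + g^3 - 22*g^2 - 16*g + 96) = (g + 2)*(g + 3)*(g^3 - 2*g^2 - 16*g + 32) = (g + 2)*(g + 3)*(g + 4)*(g^2 - 6*g + 8) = (g - 2)*(g + 2)*(g + 3)*(g + 4)*(g - 4)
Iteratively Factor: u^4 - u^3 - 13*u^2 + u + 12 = (u - 4)*(u^3 + 3*u^2 - u - 3) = (u - 4)*(u + 1)*(u^2 + 2*u - 3) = (u - 4)*(u + 1)*(u + 3)*(u - 1)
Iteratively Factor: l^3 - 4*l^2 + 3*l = (l - 1)*(l^2 - 3*l) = l*(l - 1)*(l - 3)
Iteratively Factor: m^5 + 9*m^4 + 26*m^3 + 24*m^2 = (m + 2)*(m^4 + 7*m^3 + 12*m^2) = (m + 2)*(m + 3)*(m^3 + 4*m^2) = (m + 2)*(m + 3)*(m + 4)*(m^2) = m*(m + 2)*(m + 3)*(m + 4)*(m)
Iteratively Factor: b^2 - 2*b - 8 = (b - 4)*(b + 2)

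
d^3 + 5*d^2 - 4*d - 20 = (d - 2)*(d + 2)*(d + 5)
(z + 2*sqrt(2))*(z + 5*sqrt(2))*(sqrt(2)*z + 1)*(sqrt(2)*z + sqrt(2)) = 2*z^4 + 2*z^3 + 15*sqrt(2)*z^3 + 15*sqrt(2)*z^2 + 54*z^2 + 20*sqrt(2)*z + 54*z + 20*sqrt(2)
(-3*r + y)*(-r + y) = 3*r^2 - 4*r*y + y^2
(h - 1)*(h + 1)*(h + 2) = h^3 + 2*h^2 - h - 2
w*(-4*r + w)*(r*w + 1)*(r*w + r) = -4*r^3*w^3 - 4*r^3*w^2 + r^2*w^4 + r^2*w^3 - 4*r^2*w^2 - 4*r^2*w + r*w^3 + r*w^2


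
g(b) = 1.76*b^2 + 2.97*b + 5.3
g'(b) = 3.52*b + 2.97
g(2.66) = 25.65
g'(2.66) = 12.33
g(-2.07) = 6.69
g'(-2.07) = -4.32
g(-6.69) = 64.20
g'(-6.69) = -20.58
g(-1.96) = 6.24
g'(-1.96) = -3.93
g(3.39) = 35.59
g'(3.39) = 14.90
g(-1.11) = 4.17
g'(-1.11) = -0.94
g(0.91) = 9.46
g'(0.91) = 6.17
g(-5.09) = 35.78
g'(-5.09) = -14.95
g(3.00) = 30.05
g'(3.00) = 13.53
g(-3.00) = 12.23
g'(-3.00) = -7.59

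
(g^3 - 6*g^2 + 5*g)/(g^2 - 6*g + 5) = g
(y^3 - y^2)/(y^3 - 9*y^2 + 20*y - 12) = y^2/(y^2 - 8*y + 12)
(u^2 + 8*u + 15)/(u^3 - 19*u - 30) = (u + 5)/(u^2 - 3*u - 10)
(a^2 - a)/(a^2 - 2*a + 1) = a/(a - 1)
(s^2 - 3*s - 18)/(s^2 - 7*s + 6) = (s + 3)/(s - 1)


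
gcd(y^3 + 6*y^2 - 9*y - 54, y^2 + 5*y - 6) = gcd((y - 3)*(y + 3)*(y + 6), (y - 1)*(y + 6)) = y + 6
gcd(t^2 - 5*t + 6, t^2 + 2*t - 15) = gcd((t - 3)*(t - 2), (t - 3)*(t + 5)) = t - 3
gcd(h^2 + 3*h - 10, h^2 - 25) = h + 5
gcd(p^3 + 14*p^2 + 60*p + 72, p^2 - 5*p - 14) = p + 2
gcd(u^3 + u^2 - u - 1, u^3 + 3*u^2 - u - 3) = u^2 - 1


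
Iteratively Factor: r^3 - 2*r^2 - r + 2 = (r - 2)*(r^2 - 1) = (r - 2)*(r - 1)*(r + 1)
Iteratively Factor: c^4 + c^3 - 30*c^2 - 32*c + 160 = (c + 4)*(c^3 - 3*c^2 - 18*c + 40) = (c - 5)*(c + 4)*(c^2 + 2*c - 8) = (c - 5)*(c + 4)^2*(c - 2)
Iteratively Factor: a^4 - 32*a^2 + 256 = (a - 4)*(a^3 + 4*a^2 - 16*a - 64) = (a - 4)*(a + 4)*(a^2 - 16) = (a - 4)^2*(a + 4)*(a + 4)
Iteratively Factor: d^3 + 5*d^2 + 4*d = (d + 1)*(d^2 + 4*d) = d*(d + 1)*(d + 4)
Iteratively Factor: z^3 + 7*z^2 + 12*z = (z)*(z^2 + 7*z + 12) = z*(z + 4)*(z + 3)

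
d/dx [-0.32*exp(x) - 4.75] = -0.32*exp(x)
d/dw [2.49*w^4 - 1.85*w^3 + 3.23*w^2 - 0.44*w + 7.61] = 9.96*w^3 - 5.55*w^2 + 6.46*w - 0.44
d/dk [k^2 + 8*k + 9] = 2*k + 8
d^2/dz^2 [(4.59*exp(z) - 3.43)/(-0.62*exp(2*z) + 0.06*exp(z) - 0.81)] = (-1.764396*exp(4*z) + 5.10322*exp(3*z) + 13.4478*exp(2*z) - 7.10091*exp(z) - 2.844801)*exp(z)/(0.238328*exp(6*z) - 0.069192*exp(5*z) + 0.940788*exp(4*z) - 0.181008*exp(3*z) + 1.229094*exp(2*z) - 0.118098*exp(z) + 0.531441)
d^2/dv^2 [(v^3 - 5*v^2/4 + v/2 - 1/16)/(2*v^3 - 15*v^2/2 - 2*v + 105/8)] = 16*(640*v^6 + 1152*v^5 - 12576*v^4 + 24864*v^3 - 34332*v^2 + 42660*v - 13351)/(4096*v^9 - 46080*v^8 + 160512*v^7 - 43200*v^6 - 765312*v^5 + 926640*v^4 + 1129904*v^3 - 1903860*v^2 - 529200*v + 1157625)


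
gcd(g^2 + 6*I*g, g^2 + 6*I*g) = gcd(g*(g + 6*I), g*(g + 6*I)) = g^2 + 6*I*g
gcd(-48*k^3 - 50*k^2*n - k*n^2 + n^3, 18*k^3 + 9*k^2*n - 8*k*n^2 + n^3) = k + n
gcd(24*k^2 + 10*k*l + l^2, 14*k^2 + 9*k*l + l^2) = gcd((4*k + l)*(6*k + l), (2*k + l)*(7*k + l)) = 1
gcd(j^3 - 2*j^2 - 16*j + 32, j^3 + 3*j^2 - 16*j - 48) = j^2 - 16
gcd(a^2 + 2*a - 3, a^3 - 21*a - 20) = 1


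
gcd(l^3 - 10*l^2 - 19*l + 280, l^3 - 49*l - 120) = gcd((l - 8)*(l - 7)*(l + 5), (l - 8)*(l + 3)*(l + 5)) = l^2 - 3*l - 40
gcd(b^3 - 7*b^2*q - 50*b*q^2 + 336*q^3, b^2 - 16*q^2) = 1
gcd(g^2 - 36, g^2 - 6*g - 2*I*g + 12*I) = g - 6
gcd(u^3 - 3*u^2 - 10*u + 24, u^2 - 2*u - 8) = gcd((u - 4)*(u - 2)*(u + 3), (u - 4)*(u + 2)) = u - 4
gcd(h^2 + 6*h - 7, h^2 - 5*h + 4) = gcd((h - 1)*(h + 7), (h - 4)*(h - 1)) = h - 1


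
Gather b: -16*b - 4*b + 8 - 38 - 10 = -20*b - 40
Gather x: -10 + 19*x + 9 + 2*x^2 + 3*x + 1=2*x^2 + 22*x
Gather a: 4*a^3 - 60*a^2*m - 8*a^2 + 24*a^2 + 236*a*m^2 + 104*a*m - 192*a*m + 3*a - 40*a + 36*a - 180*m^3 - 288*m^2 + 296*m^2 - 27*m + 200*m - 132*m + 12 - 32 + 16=4*a^3 + a^2*(16 - 60*m) + a*(236*m^2 - 88*m - 1) - 180*m^3 + 8*m^2 + 41*m - 4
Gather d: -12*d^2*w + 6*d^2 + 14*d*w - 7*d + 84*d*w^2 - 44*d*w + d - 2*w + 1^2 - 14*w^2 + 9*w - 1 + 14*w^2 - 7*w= d^2*(6 - 12*w) + d*(84*w^2 - 30*w - 6)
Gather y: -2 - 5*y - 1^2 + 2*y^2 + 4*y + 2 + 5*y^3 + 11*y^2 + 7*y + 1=5*y^3 + 13*y^2 + 6*y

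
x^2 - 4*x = x*(x - 4)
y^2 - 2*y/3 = y*(y - 2/3)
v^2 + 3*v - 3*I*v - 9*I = (v + 3)*(v - 3*I)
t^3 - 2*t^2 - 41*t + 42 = (t - 7)*(t - 1)*(t + 6)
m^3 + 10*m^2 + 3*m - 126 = (m - 3)*(m + 6)*(m + 7)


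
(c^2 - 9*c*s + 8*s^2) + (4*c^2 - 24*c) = 5*c^2 - 9*c*s - 24*c + 8*s^2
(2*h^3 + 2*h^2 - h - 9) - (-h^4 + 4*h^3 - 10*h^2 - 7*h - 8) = h^4 - 2*h^3 + 12*h^2 + 6*h - 1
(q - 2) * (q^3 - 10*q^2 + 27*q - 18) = q^4 - 12*q^3 + 47*q^2 - 72*q + 36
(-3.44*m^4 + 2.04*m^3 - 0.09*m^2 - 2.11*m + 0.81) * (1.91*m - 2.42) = -6.5704*m^5 + 12.2212*m^4 - 5.1087*m^3 - 3.8123*m^2 + 6.6533*m - 1.9602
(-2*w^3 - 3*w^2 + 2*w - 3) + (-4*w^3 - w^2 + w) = -6*w^3 - 4*w^2 + 3*w - 3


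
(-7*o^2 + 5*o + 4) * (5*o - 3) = -35*o^3 + 46*o^2 + 5*o - 12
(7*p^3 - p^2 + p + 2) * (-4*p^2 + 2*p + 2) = -28*p^5 + 18*p^4 + 8*p^3 - 8*p^2 + 6*p + 4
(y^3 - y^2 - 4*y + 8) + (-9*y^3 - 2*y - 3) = -8*y^3 - y^2 - 6*y + 5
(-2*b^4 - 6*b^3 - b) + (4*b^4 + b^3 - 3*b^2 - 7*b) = 2*b^4 - 5*b^3 - 3*b^2 - 8*b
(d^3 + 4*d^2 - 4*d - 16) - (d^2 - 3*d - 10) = d^3 + 3*d^2 - d - 6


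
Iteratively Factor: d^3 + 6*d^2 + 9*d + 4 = (d + 4)*(d^2 + 2*d + 1) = (d + 1)*(d + 4)*(d + 1)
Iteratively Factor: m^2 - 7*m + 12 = (m - 4)*(m - 3)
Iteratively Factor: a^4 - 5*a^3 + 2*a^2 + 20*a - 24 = (a - 3)*(a^3 - 2*a^2 - 4*a + 8) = (a - 3)*(a - 2)*(a^2 - 4) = (a - 3)*(a - 2)^2*(a + 2)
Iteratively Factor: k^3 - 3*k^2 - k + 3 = (k + 1)*(k^2 - 4*k + 3) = (k - 3)*(k + 1)*(k - 1)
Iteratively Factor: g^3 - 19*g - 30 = (g - 5)*(g^2 + 5*g + 6) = (g - 5)*(g + 2)*(g + 3)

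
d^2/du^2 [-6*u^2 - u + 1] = -12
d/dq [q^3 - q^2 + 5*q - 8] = 3*q^2 - 2*q + 5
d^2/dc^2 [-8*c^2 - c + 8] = -16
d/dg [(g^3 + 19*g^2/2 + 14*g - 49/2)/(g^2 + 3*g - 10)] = (2*g^4 + 12*g^3 - 31*g^2 - 282*g - 133)/(2*(g^4 + 6*g^3 - 11*g^2 - 60*g + 100))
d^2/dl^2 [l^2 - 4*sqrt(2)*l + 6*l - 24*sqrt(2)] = 2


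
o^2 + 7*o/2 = o*(o + 7/2)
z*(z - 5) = z^2 - 5*z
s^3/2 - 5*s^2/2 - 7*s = s*(s/2 + 1)*(s - 7)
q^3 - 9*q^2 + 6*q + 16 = (q - 8)*(q - 2)*(q + 1)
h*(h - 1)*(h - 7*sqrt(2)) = h^3 - 7*sqrt(2)*h^2 - h^2 + 7*sqrt(2)*h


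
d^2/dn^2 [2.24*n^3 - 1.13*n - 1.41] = 13.44*n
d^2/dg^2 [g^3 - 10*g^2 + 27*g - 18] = 6*g - 20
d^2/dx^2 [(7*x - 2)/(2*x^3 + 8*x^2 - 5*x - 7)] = 2*(84*x^5 + 288*x^4 + 262*x^3 + 264*x^2 + 1332*x - 407)/(8*x^9 + 96*x^8 + 324*x^7 - 52*x^6 - 1482*x^5 - 324*x^4 + 1849*x^3 + 651*x^2 - 735*x - 343)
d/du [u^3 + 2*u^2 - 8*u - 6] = 3*u^2 + 4*u - 8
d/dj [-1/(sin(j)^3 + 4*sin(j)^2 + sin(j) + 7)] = (3*sin(j)^2 + 8*sin(j) + 1)*cos(j)/(sin(j)^3 + 4*sin(j)^2 + sin(j) + 7)^2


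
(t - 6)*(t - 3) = t^2 - 9*t + 18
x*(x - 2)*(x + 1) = x^3 - x^2 - 2*x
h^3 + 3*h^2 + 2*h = h*(h + 1)*(h + 2)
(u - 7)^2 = u^2 - 14*u + 49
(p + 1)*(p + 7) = p^2 + 8*p + 7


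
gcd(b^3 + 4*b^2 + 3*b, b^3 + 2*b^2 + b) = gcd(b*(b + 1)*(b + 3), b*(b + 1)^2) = b^2 + b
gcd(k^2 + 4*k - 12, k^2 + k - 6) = k - 2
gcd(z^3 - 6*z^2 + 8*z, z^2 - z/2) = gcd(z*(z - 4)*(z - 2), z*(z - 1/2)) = z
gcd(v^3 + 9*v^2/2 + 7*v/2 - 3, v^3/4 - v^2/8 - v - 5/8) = 1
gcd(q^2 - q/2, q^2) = q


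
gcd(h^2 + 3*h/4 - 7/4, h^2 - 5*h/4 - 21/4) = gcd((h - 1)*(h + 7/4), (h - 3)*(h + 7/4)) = h + 7/4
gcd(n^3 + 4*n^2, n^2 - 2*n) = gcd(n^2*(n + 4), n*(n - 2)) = n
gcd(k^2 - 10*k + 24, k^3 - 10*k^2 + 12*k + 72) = k - 6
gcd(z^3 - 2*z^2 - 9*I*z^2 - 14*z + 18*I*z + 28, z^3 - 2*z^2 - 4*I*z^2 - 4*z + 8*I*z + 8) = z^2 + z*(-2 - 2*I) + 4*I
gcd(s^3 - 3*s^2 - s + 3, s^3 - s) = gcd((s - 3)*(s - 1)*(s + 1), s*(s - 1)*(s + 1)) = s^2 - 1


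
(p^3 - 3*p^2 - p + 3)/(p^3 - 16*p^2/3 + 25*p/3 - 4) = 3*(p + 1)/(3*p - 4)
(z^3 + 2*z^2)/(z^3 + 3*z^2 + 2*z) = z/(z + 1)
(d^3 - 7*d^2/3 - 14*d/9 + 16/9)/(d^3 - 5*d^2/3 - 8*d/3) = (d - 2/3)/d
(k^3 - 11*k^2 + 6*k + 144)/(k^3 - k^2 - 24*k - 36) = (k - 8)/(k + 2)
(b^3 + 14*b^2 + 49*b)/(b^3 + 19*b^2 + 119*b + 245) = b/(b + 5)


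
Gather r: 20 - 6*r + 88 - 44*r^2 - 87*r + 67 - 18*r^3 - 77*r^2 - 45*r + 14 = -18*r^3 - 121*r^2 - 138*r + 189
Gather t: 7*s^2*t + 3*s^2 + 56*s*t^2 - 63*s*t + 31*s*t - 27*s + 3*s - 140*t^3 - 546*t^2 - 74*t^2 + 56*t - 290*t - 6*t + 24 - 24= 3*s^2 - 24*s - 140*t^3 + t^2*(56*s - 620) + t*(7*s^2 - 32*s - 240)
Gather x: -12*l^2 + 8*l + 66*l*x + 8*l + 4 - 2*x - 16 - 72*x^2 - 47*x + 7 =-12*l^2 + 16*l - 72*x^2 + x*(66*l - 49) - 5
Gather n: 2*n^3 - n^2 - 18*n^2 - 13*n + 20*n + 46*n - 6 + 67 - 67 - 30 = 2*n^3 - 19*n^2 + 53*n - 36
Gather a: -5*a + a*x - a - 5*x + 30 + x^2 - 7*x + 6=a*(x - 6) + x^2 - 12*x + 36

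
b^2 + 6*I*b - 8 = (b + 2*I)*(b + 4*I)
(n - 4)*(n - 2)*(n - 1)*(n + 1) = n^4 - 6*n^3 + 7*n^2 + 6*n - 8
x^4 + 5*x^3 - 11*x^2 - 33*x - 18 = (x - 3)*(x + 1)^2*(x + 6)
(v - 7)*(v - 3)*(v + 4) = v^3 - 6*v^2 - 19*v + 84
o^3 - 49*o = o*(o - 7)*(o + 7)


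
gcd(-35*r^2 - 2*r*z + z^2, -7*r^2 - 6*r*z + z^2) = -7*r + z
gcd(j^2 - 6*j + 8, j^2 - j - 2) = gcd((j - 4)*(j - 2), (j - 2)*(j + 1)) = j - 2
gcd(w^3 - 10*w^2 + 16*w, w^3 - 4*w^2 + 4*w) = w^2 - 2*w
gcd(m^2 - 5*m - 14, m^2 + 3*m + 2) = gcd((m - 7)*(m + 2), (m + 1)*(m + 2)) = m + 2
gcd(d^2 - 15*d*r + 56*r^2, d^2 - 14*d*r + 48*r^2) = -d + 8*r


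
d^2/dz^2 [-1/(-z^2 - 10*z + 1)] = 2*(-z^2 - 10*z + 4*(z + 5)^2 + 1)/(z^2 + 10*z - 1)^3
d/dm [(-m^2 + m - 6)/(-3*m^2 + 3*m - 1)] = (17 - 34*m)/(3*m^2 - 3*m + 1)^2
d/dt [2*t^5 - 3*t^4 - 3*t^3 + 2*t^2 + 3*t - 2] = 10*t^4 - 12*t^3 - 9*t^2 + 4*t + 3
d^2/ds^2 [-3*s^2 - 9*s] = -6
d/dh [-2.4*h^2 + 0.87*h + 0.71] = 0.87 - 4.8*h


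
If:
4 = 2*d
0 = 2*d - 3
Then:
No Solution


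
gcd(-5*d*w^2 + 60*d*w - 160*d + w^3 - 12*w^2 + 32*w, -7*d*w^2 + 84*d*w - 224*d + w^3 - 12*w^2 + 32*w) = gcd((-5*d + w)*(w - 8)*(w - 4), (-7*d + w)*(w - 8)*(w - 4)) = w^2 - 12*w + 32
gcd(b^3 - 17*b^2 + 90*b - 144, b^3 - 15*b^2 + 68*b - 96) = b^2 - 11*b + 24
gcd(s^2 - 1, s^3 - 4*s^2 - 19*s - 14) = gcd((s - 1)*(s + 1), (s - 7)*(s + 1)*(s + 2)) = s + 1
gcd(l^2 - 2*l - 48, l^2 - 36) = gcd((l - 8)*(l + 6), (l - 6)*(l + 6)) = l + 6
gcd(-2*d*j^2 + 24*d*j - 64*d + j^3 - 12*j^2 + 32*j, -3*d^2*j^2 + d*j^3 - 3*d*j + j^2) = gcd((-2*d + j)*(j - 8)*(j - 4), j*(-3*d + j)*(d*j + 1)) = 1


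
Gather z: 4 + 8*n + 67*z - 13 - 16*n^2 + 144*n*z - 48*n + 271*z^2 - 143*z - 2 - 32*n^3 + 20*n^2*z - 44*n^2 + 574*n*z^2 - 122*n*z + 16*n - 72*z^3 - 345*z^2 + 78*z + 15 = -32*n^3 - 60*n^2 - 24*n - 72*z^3 + z^2*(574*n - 74) + z*(20*n^2 + 22*n + 2) + 4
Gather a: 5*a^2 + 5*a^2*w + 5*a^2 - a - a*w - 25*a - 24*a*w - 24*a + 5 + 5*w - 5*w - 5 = a^2*(5*w + 10) + a*(-25*w - 50)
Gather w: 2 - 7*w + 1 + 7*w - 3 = 0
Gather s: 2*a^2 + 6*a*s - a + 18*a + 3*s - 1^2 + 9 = 2*a^2 + 17*a + s*(6*a + 3) + 8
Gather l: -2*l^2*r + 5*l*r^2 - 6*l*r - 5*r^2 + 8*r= -2*l^2*r + l*(5*r^2 - 6*r) - 5*r^2 + 8*r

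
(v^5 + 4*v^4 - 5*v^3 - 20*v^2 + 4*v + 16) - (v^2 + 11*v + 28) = v^5 + 4*v^4 - 5*v^3 - 21*v^2 - 7*v - 12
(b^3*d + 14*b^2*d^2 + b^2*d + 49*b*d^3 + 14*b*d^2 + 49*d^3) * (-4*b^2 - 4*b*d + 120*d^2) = -4*b^5*d - 60*b^4*d^2 - 4*b^4*d - 132*b^3*d^3 - 60*b^3*d^2 + 1484*b^2*d^4 - 132*b^2*d^3 + 5880*b*d^5 + 1484*b*d^4 + 5880*d^5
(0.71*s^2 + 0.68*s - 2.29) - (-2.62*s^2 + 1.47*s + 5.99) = 3.33*s^2 - 0.79*s - 8.28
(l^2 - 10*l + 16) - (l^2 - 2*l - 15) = 31 - 8*l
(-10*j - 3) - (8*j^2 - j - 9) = -8*j^2 - 9*j + 6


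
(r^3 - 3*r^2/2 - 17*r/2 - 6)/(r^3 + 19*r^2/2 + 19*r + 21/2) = (r - 4)/(r + 7)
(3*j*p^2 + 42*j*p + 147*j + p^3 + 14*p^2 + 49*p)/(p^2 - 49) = (3*j*p + 21*j + p^2 + 7*p)/(p - 7)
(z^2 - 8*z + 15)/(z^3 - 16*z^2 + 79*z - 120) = 1/(z - 8)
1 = 1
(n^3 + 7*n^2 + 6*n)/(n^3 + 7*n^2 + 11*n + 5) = n*(n + 6)/(n^2 + 6*n + 5)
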